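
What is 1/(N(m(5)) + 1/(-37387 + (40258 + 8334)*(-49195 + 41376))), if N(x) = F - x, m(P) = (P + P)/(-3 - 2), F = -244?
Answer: -379978235/91954732871 ≈ -0.0041322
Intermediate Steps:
m(P) = -2*P/5 (m(P) = (2*P)/(-5) = (2*P)*(-⅕) = -2*P/5)
N(x) = -244 - x
1/(N(m(5)) + 1/(-37387 + (40258 + 8334)*(-49195 + 41376))) = 1/((-244 - (-2)*5/5) + 1/(-37387 + (40258 + 8334)*(-49195 + 41376))) = 1/((-244 - 1*(-2)) + 1/(-37387 + 48592*(-7819))) = 1/((-244 + 2) + 1/(-37387 - 379940848)) = 1/(-242 + 1/(-379978235)) = 1/(-242 - 1/379978235) = 1/(-91954732871/379978235) = -379978235/91954732871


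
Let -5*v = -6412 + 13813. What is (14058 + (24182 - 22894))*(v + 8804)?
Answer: 561955174/5 ≈ 1.1239e+8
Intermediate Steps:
v = -7401/5 (v = -(-6412 + 13813)/5 = -⅕*7401 = -7401/5 ≈ -1480.2)
(14058 + (24182 - 22894))*(v + 8804) = (14058 + (24182 - 22894))*(-7401/5 + 8804) = (14058 + 1288)*(36619/5) = 15346*(36619/5) = 561955174/5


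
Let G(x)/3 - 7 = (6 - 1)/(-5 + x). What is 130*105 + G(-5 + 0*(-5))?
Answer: 27339/2 ≈ 13670.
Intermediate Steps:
G(x) = 21 + 15/(-5 + x) (G(x) = 21 + 3*((6 - 1)/(-5 + x)) = 21 + 3*(5/(-5 + x)) = 21 + 15/(-5 + x))
130*105 + G(-5 + 0*(-5)) = 130*105 + 3*(-30 + 7*(-5 + 0*(-5)))/(-5 + (-5 + 0*(-5))) = 13650 + 3*(-30 + 7*(-5 + 0))/(-5 + (-5 + 0)) = 13650 + 3*(-30 + 7*(-5))/(-5 - 5) = 13650 + 3*(-30 - 35)/(-10) = 13650 + 3*(-1/10)*(-65) = 13650 + 39/2 = 27339/2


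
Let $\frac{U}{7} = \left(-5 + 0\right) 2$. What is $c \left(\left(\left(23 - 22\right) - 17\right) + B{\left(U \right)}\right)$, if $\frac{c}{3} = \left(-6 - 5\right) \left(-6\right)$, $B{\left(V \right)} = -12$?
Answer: $-5544$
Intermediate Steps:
$U = -70$ ($U = 7 \left(-5 + 0\right) 2 = 7 \left(\left(-5\right) 2\right) = 7 \left(-10\right) = -70$)
$c = 198$ ($c = 3 \left(-6 - 5\right) \left(-6\right) = 3 \left(\left(-11\right) \left(-6\right)\right) = 3 \cdot 66 = 198$)
$c \left(\left(\left(23 - 22\right) - 17\right) + B{\left(U \right)}\right) = 198 \left(\left(\left(23 - 22\right) - 17\right) - 12\right) = 198 \left(\left(1 - 17\right) - 12\right) = 198 \left(-16 - 12\right) = 198 \left(-28\right) = -5544$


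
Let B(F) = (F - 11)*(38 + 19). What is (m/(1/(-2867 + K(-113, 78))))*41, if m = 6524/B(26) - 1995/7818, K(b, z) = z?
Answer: -1879093572181/2228130 ≈ -8.4335e+5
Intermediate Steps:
B(F) = -627 + 57*F (B(F) = (-11 + F)*57 = -627 + 57*F)
m = 16432969/2228130 (m = 6524/(-627 + 57*26) - 1995/7818 = 6524/(-627 + 1482) - 1995*1/7818 = 6524/855 - 665/2606 = 16432969/2228130 ≈ 7.3752)
(m/(1/(-2867 + K(-113, 78))))*41 = (16432969/(2228130*(1/(-2867 + 78))))*41 = (16432969/(2228130*(1/(-2789))))*41 = (16432969/(2228130*(-1/2789)))*41 = ((16432969/2228130)*(-2789))*41 = -45831550541/2228130*41 = -1879093572181/2228130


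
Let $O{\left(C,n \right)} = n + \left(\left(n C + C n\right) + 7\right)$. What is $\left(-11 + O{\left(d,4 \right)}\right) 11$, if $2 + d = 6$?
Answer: $352$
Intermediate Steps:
$d = 4$ ($d = -2 + 6 = 4$)
$O{\left(C,n \right)} = 7 + n + 2 C n$ ($O{\left(C,n \right)} = n + \left(\left(C n + C n\right) + 7\right) = n + \left(2 C n + 7\right) = n + \left(7 + 2 C n\right) = 7 + n + 2 C n$)
$\left(-11 + O{\left(d,4 \right)}\right) 11 = \left(-11 + \left(7 + 4 + 2 \cdot 4 \cdot 4\right)\right) 11 = \left(-11 + \left(7 + 4 + 32\right)\right) 11 = \left(-11 + 43\right) 11 = 32 \cdot 11 = 352$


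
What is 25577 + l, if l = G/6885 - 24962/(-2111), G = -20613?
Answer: 123956825974/4844745 ≈ 25586.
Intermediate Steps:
l = 42783109/4844745 (l = -20613/6885 - 24962/(-2111) = -20613*1/6885 - 24962*(-1/2111) = -6871/2295 + 24962/2111 = 42783109/4844745 ≈ 8.8308)
25577 + l = 25577 + 42783109/4844745 = 123956825974/4844745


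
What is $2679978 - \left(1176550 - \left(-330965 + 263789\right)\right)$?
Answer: $1436252$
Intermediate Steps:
$2679978 - \left(1176550 - \left(-330965 + 263789\right)\right) = 2679978 - \left(1176550 - -67176\right) = 2679978 - \left(1176550 + 67176\right) = 2679978 - 1243726 = 1436252$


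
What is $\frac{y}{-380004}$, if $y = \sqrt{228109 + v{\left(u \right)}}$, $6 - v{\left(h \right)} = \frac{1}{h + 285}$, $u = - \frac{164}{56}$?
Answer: $- \frac{\sqrt{3557362351829}}{1500635796} \approx -0.0012569$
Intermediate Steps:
$u = - \frac{41}{14}$ ($u = \left(-164\right) \frac{1}{56} = - \frac{41}{14} \approx -2.9286$)
$v{\left(h \right)} = 6 - \frac{1}{285 + h}$ ($v{\left(h \right)} = 6 - \frac{1}{h + 285} = 6 - \frac{1}{285 + h}$)
$y = \frac{\sqrt{3557362351829}}{3949}$ ($y = \sqrt{228109 + \frac{1709 + 6 \left(- \frac{41}{14}\right)}{285 - \frac{41}{14}}} = \sqrt{228109 + \frac{1709 - \frac{123}{7}}{\frac{3949}{14}}} = \sqrt{228109 + \frac{14}{3949} \cdot \frac{11840}{7}} = \sqrt{228109 + \frac{23680}{3949}} = \sqrt{\frac{900826121}{3949}} = \frac{\sqrt{3557362351829}}{3949} \approx 477.61$)
$\frac{y}{-380004} = \frac{\frac{1}{3949} \sqrt{3557362351829}}{-380004} = \frac{\sqrt{3557362351829}}{3949} \left(- \frac{1}{380004}\right) = - \frac{\sqrt{3557362351829}}{1500635796}$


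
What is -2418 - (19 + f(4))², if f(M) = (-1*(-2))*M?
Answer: -3147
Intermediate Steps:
f(M) = 2*M
-2418 - (19 + f(4))² = -2418 - (19 + 2*4)² = -2418 - (19 + 8)² = -2418 - 1*27² = -2418 - 1*729 = -2418 - 729 = -3147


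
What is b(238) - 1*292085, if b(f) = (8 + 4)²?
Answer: -291941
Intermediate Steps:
b(f) = 144 (b(f) = 12² = 144)
b(238) - 1*292085 = 144 - 1*292085 = 144 - 292085 = -291941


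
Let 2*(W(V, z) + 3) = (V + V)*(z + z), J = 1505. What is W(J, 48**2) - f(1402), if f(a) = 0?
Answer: 6935037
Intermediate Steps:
W(V, z) = -3 + 2*V*z (W(V, z) = -3 + ((V + V)*(z + z))/2 = -3 + ((2*V)*(2*z))/2 = -3 + (4*V*z)/2 = -3 + 2*V*z)
W(J, 48**2) - f(1402) = (-3 + 2*1505*48**2) - 1*0 = (-3 + 2*1505*2304) + 0 = (-3 + 6935040) + 0 = 6935037 + 0 = 6935037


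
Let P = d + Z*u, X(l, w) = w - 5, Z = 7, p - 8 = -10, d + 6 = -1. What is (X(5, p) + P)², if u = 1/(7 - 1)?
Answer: 5929/36 ≈ 164.69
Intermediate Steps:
d = -7 (d = -6 - 1 = -7)
p = -2 (p = 8 - 10 = -2)
X(l, w) = -5 + w
u = ⅙ (u = 1/6 = ⅙ ≈ 0.16667)
P = -35/6 (P = -7 + 7*(⅙) = -7 + 7/6 = -35/6 ≈ -5.8333)
(X(5, p) + P)² = ((-5 - 2) - 35/6)² = (-7 - 35/6)² = (-77/6)² = 5929/36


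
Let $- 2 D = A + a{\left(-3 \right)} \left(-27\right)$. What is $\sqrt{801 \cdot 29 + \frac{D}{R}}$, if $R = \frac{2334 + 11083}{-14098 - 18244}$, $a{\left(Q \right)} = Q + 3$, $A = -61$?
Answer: $\frac{\sqrt{4168354140854}}{13417} \approx 152.17$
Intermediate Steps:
$a{\left(Q \right)} = 3 + Q$
$R = - \frac{13417}{32342}$ ($R = \frac{13417}{-32342} = 13417 \left(- \frac{1}{32342}\right) = - \frac{13417}{32342} \approx -0.41485$)
$D = \frac{61}{2}$ ($D = - \frac{-61 + \left(3 - 3\right) \left(-27\right)}{2} = - \frac{-61 + 0 \left(-27\right)}{2} = - \frac{-61 + 0}{2} = \left(- \frac{1}{2}\right) \left(-61\right) = \frac{61}{2} \approx 30.5$)
$\sqrt{801 \cdot 29 + \frac{D}{R}} = \sqrt{801 \cdot 29 + \frac{61}{2 \left(- \frac{13417}{32342}\right)}} = \sqrt{23229 + \frac{61}{2} \left(- \frac{32342}{13417}\right)} = \sqrt{23229 - \frac{986431}{13417}} = \sqrt{\frac{310677062}{13417}} = \frac{\sqrt{4168354140854}}{13417}$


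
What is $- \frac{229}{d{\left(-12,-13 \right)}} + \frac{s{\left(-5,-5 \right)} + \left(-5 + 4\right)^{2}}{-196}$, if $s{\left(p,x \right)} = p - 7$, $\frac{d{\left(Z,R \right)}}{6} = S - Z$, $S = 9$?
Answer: $- \frac{3107}{1764} \approx -1.7613$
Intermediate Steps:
$d{\left(Z,R \right)} = 54 - 6 Z$ ($d{\left(Z,R \right)} = 6 \left(9 - Z\right) = 54 - 6 Z$)
$s{\left(p,x \right)} = -7 + p$ ($s{\left(p,x \right)} = p - 7 = -7 + p$)
$- \frac{229}{d{\left(-12,-13 \right)}} + \frac{s{\left(-5,-5 \right)} + \left(-5 + 4\right)^{2}}{-196} = - \frac{229}{54 - -72} + \frac{\left(-7 - 5\right) + \left(-5 + 4\right)^{2}}{-196} = - \frac{229}{54 + 72} + \left(-12 + \left(-1\right)^{2}\right) \left(- \frac{1}{196}\right) = - \frac{229}{126} + \left(-12 + 1\right) \left(- \frac{1}{196}\right) = \left(-229\right) \frac{1}{126} - - \frac{11}{196} = - \frac{229}{126} + \frac{11}{196} = - \frac{3107}{1764}$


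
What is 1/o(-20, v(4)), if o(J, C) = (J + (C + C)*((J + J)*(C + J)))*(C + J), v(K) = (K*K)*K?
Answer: -1/9913200 ≈ -1.0088e-7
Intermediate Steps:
v(K) = K**3 (v(K) = K**2*K = K**3)
o(J, C) = (C + J)*(J + 4*C*J*(C + J)) (o(J, C) = (J + (2*C)*((2*J)*(C + J)))*(C + J) = (J + (2*C)*(2*J*(C + J)))*(C + J) = (J + 4*C*J*(C + J))*(C + J) = (C + J)*(J + 4*C*J*(C + J)))
1/o(-20, v(4)) = 1/(-20*(4**3 - 20 + 4*(4**3)**3 + 4*4**3*(-20)**2 + 8*(-20)*(4**3)**2)) = 1/(-20*(64 - 20 + 4*64**3 + 4*64*400 + 8*(-20)*64**2)) = 1/(-20*(64 - 20 + 4*262144 + 102400 + 8*(-20)*4096)) = 1/(-20*(64 - 20 + 1048576 + 102400 - 655360)) = 1/(-20*495660) = 1/(-9913200) = -1/9913200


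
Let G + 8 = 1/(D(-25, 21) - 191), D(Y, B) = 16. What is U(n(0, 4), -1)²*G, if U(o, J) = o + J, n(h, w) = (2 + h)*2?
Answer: -12609/175 ≈ -72.051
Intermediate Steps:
n(h, w) = 4 + 2*h
U(o, J) = J + o
G = -1401/175 (G = -8 + 1/(16 - 191) = -8 + 1/(-175) = -8 - 1/175 = -1401/175 ≈ -8.0057)
U(n(0, 4), -1)²*G = (-1 + (4 + 2*0))²*(-1401/175) = (-1 + (4 + 0))²*(-1401/175) = (-1 + 4)²*(-1401/175) = 3²*(-1401/175) = 9*(-1401/175) = -12609/175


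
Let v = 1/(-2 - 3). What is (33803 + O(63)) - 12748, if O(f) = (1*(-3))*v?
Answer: 105278/5 ≈ 21056.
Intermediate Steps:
v = -⅕ (v = 1/(-5) = -⅕ ≈ -0.20000)
O(f) = ⅗ (O(f) = (1*(-3))*(-⅕) = -3*(-⅕) = ⅗)
(33803 + O(63)) - 12748 = (33803 + ⅗) - 12748 = 169018/5 - 12748 = 105278/5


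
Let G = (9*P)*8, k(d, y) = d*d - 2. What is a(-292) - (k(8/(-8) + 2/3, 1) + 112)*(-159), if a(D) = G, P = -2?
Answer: 52091/3 ≈ 17364.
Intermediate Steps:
k(d, y) = -2 + d² (k(d, y) = d² - 2 = -2 + d²)
G = -144 (G = (9*(-2))*8 = -18*8 = -144)
a(D) = -144
a(-292) - (k(8/(-8) + 2/3, 1) + 112)*(-159) = -144 - ((-2 + (8/(-8) + 2/3)²) + 112)*(-159) = -144 - ((-2 + (8*(-⅛) + 2*(⅓))²) + 112)*(-159) = -144 - ((-2 + (-1 + ⅔)²) + 112)*(-159) = -144 - ((-2 + (-⅓)²) + 112)*(-159) = -144 - ((-2 + ⅑) + 112)*(-159) = -144 - (-17/9 + 112)*(-159) = -144 - 991*(-159)/9 = -144 - 1*(-52523/3) = -144 + 52523/3 = 52091/3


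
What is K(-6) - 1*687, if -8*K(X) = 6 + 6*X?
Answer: -2733/4 ≈ -683.25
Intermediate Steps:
K(X) = -¾ - 3*X/4 (K(X) = -(6 + 6*X)/8 = -¾ - 3*X/4)
K(-6) - 1*687 = (-¾ - ¾*(-6)) - 1*687 = (-¾ + 9/2) - 687 = 15/4 - 687 = -2733/4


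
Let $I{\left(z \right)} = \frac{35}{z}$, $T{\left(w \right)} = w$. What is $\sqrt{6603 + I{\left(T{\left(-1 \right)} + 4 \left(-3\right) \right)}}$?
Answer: $\frac{2 \sqrt{278863}}{13} \approx 81.242$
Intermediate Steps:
$\sqrt{6603 + I{\left(T{\left(-1 \right)} + 4 \left(-3\right) \right)}} = \sqrt{6603 + \frac{35}{-1 + 4 \left(-3\right)}} = \sqrt{6603 + \frac{35}{-1 - 12}} = \sqrt{6603 + \frac{35}{-13}} = \sqrt{6603 + 35 \left(- \frac{1}{13}\right)} = \sqrt{6603 - \frac{35}{13}} = \sqrt{\frac{85804}{13}} = \frac{2 \sqrt{278863}}{13}$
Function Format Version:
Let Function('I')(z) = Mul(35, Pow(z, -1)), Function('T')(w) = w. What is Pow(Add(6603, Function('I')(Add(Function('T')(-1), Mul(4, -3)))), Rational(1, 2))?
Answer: Mul(Rational(2, 13), Pow(278863, Rational(1, 2))) ≈ 81.242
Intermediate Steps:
Pow(Add(6603, Function('I')(Add(Function('T')(-1), Mul(4, -3)))), Rational(1, 2)) = Pow(Add(6603, Mul(35, Pow(Add(-1, Mul(4, -3)), -1))), Rational(1, 2)) = Pow(Add(6603, Mul(35, Pow(Add(-1, -12), -1))), Rational(1, 2)) = Pow(Add(6603, Mul(35, Pow(-13, -1))), Rational(1, 2)) = Pow(Add(6603, Mul(35, Rational(-1, 13))), Rational(1, 2)) = Pow(Add(6603, Rational(-35, 13)), Rational(1, 2)) = Pow(Rational(85804, 13), Rational(1, 2)) = Mul(Rational(2, 13), Pow(278863, Rational(1, 2)))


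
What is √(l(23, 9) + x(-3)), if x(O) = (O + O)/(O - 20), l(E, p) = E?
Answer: √12305/23 ≈ 4.8230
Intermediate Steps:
x(O) = 2*O/(-20 + O) (x(O) = (2*O)/(-20 + O) = 2*O/(-20 + O))
√(l(23, 9) + x(-3)) = √(23 + 2*(-3)/(-20 - 3)) = √(23 + 2*(-3)/(-23)) = √(23 + 2*(-3)*(-1/23)) = √(23 + 6/23) = √(535/23) = √12305/23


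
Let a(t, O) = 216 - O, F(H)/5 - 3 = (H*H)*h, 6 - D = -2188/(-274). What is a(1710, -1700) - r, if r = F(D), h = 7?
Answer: 33090429/18769 ≈ 1763.0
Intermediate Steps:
D = -272/137 (D = 6 - (-2188)/(-274) = 6 - (-2188)*(-1)/274 = 6 - 1*1094/137 = 6 - 1094/137 = -272/137 ≈ -1.9854)
F(H) = 15 + 35*H**2 (F(H) = 15 + 5*((H*H)*7) = 15 + 5*(H**2*7) = 15 + 5*(7*H**2) = 15 + 35*H**2)
r = 2870975/18769 (r = 15 + 35*(-272/137)**2 = 15 + 35*(73984/18769) = 15 + 2589440/18769 = 2870975/18769 ≈ 152.96)
a(1710, -1700) - r = (216 - 1*(-1700)) - 1*2870975/18769 = (216 + 1700) - 2870975/18769 = 1916 - 2870975/18769 = 33090429/18769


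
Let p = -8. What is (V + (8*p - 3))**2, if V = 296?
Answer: 52441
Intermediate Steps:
(V + (8*p - 3))**2 = (296 + (8*(-8) - 3))**2 = (296 + (-64 - 3))**2 = (296 - 67)**2 = 229**2 = 52441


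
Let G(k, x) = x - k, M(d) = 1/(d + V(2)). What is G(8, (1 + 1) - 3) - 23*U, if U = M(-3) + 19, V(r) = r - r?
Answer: -1315/3 ≈ -438.33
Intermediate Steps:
V(r) = 0
M(d) = 1/d (M(d) = 1/(d + 0) = 1/d)
U = 56/3 (U = 1/(-3) + 19 = -1/3 + 19 = 56/3 ≈ 18.667)
G(8, (1 + 1) - 3) - 23*U = (((1 + 1) - 3) - 1*8) - 23*56/3 = ((2 - 3) - 8) - 1288/3 = (-1 - 8) - 1288/3 = -9 - 1288/3 = -1315/3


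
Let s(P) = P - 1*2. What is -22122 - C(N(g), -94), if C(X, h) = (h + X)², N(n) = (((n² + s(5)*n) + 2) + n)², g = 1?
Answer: -24147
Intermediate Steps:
s(P) = -2 + P (s(P) = P - 2 = -2 + P)
N(n) = (2 + n² + 4*n)² (N(n) = (((n² + (-2 + 5)*n) + 2) + n)² = (((n² + 3*n) + 2) + n)² = ((2 + n² + 3*n) + n)² = (2 + n² + 4*n)²)
C(X, h) = (X + h)²
-22122 - C(N(g), -94) = -22122 - ((2 + 1² + 4*1)² - 94)² = -22122 - ((2 + 1 + 4)² - 94)² = -22122 - (7² - 94)² = -22122 - (49 - 94)² = -22122 - 1*(-45)² = -22122 - 1*2025 = -22122 - 2025 = -24147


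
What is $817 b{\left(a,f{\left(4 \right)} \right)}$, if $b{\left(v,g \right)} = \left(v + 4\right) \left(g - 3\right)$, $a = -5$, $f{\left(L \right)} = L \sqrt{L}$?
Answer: $-4085$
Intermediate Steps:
$f{\left(L \right)} = L^{\frac{3}{2}}$
$b{\left(v,g \right)} = \left(-3 + g\right) \left(4 + v\right)$ ($b{\left(v,g \right)} = \left(4 + v\right) \left(-3 + g\right) = \left(-3 + g\right) \left(4 + v\right)$)
$817 b{\left(a,f{\left(4 \right)} \right)} = 817 \left(-12 - -15 + 4 \cdot 4^{\frac{3}{2}} + 4^{\frac{3}{2}} \left(-5\right)\right) = 817 \left(-12 + 15 + 4 \cdot 8 + 8 \left(-5\right)\right) = 817 \left(-12 + 15 + 32 - 40\right) = 817 \left(-5\right) = -4085$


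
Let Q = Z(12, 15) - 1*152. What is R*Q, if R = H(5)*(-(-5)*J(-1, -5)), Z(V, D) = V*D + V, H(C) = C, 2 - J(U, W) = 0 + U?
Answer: 3000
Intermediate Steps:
J(U, W) = 2 - U (J(U, W) = 2 - (0 + U) = 2 - U)
Z(V, D) = V + D*V (Z(V, D) = D*V + V = V + D*V)
R = 75 (R = 5*(-(-5)*(2 - 1*(-1))) = 5*(-(-5)*(2 + 1)) = 5*(-(-5)*3) = 5*(-5*(-3)) = 5*15 = 75)
Q = 40 (Q = 12*(1 + 15) - 1*152 = 12*16 - 152 = 192 - 152 = 40)
R*Q = 75*40 = 3000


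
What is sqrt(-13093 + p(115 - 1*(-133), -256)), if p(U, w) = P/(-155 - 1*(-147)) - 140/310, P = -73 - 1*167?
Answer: I*sqrt(12553977)/31 ≈ 114.3*I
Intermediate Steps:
P = -240 (P = -73 - 167 = -240)
p(U, w) = 916/31 (p(U, w) = -240/(-155 - 1*(-147)) - 140/310 = -240/(-155 + 147) - 140*1/310 = -240/(-8) - 14/31 = -240*(-1/8) - 14/31 = 30 - 14/31 = 916/31)
sqrt(-13093 + p(115 - 1*(-133), -256)) = sqrt(-13093 + 916/31) = sqrt(-404967/31) = I*sqrt(12553977)/31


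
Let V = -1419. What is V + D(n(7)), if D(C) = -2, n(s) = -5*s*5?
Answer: -1421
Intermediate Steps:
n(s) = -25*s
V + D(n(7)) = -1419 - 2 = -1421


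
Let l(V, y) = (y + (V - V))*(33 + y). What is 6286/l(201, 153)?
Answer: 3143/14229 ≈ 0.22089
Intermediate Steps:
l(V, y) = y*(33 + y) (l(V, y) = (y + 0)*(33 + y) = y*(33 + y))
6286/l(201, 153) = 6286/((153*(33 + 153))) = 6286/((153*186)) = 6286/28458 = 6286*(1/28458) = 3143/14229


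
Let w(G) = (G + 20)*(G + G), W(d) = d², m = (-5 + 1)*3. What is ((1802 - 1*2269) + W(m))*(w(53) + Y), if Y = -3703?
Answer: -1303305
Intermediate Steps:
m = -12 (m = -4*3 = -12)
w(G) = 2*G*(20 + G) (w(G) = (20 + G)*(2*G) = 2*G*(20 + G))
((1802 - 1*2269) + W(m))*(w(53) + Y) = ((1802 - 1*2269) + (-12)²)*(2*53*(20 + 53) - 3703) = ((1802 - 2269) + 144)*(2*53*73 - 3703) = (-467 + 144)*(7738 - 3703) = -323*4035 = -1303305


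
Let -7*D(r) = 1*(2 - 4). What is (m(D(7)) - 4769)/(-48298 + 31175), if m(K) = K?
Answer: 33381/119861 ≈ 0.27850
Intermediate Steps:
D(r) = 2/7 (D(r) = -(2 - 4)/7 = -(-2)/7 = -⅐*(-2) = 2/7)
(m(D(7)) - 4769)/(-48298 + 31175) = (2/7 - 4769)/(-48298 + 31175) = -33381/7/(-17123) = -33381/7*(-1/17123) = 33381/119861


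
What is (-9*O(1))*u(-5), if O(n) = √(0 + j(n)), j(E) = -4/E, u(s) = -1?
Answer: 18*I ≈ 18.0*I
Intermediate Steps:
O(n) = 2*√(-1/n) (O(n) = √(0 - 4/n) = √(-4/n) = 2*√(-1/n))
(-9*O(1))*u(-5) = -18*√(-1/1)*(-1) = -18*√(-1*1)*(-1) = -18*√(-1)*(-1) = -18*I*(-1) = 18*I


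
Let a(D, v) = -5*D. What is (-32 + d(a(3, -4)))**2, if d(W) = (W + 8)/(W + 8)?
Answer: 961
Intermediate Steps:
d(W) = 1 (d(W) = (8 + W)/(8 + W) = 1)
(-32 + d(a(3, -4)))**2 = (-32 + 1)**2 = (-31)**2 = 961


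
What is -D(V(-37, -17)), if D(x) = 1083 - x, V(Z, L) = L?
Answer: -1100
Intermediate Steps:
-D(V(-37, -17)) = -(1083 - 1*(-17)) = -(1083 + 17) = -1*1100 = -1100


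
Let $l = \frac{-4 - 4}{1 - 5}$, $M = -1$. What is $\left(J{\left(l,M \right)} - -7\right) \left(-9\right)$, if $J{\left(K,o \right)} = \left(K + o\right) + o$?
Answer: $-63$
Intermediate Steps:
$l = 2$ ($l = - \frac{8}{-4} = \left(-8\right) \left(- \frac{1}{4}\right) = 2$)
$J{\left(K,o \right)} = K + 2 o$
$\left(J{\left(l,M \right)} - -7\right) \left(-9\right) = \left(\left(2 + 2 \left(-1\right)\right) - -7\right) \left(-9\right) = \left(\left(2 - 2\right) + 7\right) \left(-9\right) = \left(0 + 7\right) \left(-9\right) = 7 \left(-9\right) = -63$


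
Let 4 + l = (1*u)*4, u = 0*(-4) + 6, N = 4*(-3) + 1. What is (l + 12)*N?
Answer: -352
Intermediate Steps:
N = -11 (N = -12 + 1 = -11)
u = 6 (u = 0 + 6 = 6)
l = 20 (l = -4 + (1*6)*4 = -4 + 6*4 = -4 + 24 = 20)
(l + 12)*N = (20 + 12)*(-11) = 32*(-11) = -352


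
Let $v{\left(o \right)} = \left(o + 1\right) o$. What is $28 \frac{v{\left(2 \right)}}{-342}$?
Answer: $- \frac{28}{57} \approx -0.49123$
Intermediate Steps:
$v{\left(o \right)} = o \left(1 + o\right)$ ($v{\left(o \right)} = \left(1 + o\right) o = o \left(1 + o\right)$)
$28 \frac{v{\left(2 \right)}}{-342} = 28 \frac{2 \left(1 + 2\right)}{-342} = 28 \cdot 2 \cdot 3 \left(- \frac{1}{342}\right) = 28 \cdot 6 \left(- \frac{1}{342}\right) = 28 \left(- \frac{1}{57}\right) = - \frac{28}{57}$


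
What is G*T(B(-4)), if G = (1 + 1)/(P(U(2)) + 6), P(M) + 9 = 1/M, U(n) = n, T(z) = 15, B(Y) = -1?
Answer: -12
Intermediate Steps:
P(M) = -9 + 1/M
G = -⅘ (G = (1 + 1)/((-9 + 1/2) + 6) = 2/((-9 + ½) + 6) = 2/(-17/2 + 6) = 2/(-5/2) = 2*(-⅖) = -⅘ ≈ -0.80000)
G*T(B(-4)) = -⅘*15 = -12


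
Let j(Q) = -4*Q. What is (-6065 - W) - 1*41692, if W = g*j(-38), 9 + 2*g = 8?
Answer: -47681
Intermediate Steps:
g = -½ (g = -9/2 + (½)*8 = -9/2 + 4 = -½ ≈ -0.50000)
W = -76 (W = -(-2)*(-38) = -½*152 = -76)
(-6065 - W) - 1*41692 = (-6065 - 1*(-76)) - 1*41692 = (-6065 + 76) - 41692 = -5989 - 41692 = -47681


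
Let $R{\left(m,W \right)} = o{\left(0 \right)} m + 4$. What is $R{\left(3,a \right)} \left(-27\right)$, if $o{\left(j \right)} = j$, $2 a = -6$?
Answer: $-108$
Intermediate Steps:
$a = -3$ ($a = \frac{1}{2} \left(-6\right) = -3$)
$R{\left(m,W \right)} = 4$ ($R{\left(m,W \right)} = 0 m + 4 = 0 + 4 = 4$)
$R{\left(3,a \right)} \left(-27\right) = 4 \left(-27\right) = -108$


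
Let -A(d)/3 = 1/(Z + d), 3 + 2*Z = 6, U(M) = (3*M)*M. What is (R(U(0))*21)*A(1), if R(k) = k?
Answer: 0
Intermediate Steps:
U(M) = 3*M²
Z = 3/2 (Z = -3/2 + (½)*6 = -3/2 + 3 = 3/2 ≈ 1.5000)
A(d) = -3/(3/2 + d)
(R(U(0))*21)*A(1) = ((3*0²)*21)*(-6/(3 + 2*1)) = ((3*0)*21)*(-6/(3 + 2)) = (0*21)*(-6/5) = 0*(-6*⅕) = 0*(-6/5) = 0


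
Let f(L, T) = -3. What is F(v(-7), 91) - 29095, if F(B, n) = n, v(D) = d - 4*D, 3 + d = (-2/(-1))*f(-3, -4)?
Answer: -29004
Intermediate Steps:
d = -9 (d = -3 - 2/(-1)*(-3) = -3 - 2*(-1)*(-3) = -3 + 2*(-3) = -3 - 6 = -9)
v(D) = -9 - 4*D
F(v(-7), 91) - 29095 = 91 - 29095 = -29004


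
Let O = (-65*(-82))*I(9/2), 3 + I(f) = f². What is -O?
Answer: -183885/2 ≈ -91943.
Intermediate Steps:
I(f) = -3 + f²
O = 183885/2 (O = (-65*(-82))*(-3 + (9/2)²) = 5330*(-3 + (9*(½))²) = 5330*(-3 + (9/2)²) = 5330*(-3 + 81/4) = 5330*(69/4) = 183885/2 ≈ 91943.)
-O = -1*183885/2 = -183885/2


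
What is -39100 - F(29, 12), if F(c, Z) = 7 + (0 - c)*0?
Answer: -39107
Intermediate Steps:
F(c, Z) = 7 (F(c, Z) = 7 - c*0 = 7 + 0 = 7)
-39100 - F(29, 12) = -39100 - 1*7 = -39100 - 7 = -39107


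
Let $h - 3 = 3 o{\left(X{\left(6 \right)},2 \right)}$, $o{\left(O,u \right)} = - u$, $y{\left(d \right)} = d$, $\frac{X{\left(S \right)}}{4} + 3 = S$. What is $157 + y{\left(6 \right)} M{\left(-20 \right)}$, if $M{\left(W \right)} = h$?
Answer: $139$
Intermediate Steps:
$X{\left(S \right)} = -12 + 4 S$
$h = -3$ ($h = 3 + 3 \left(\left(-1\right) 2\right) = 3 + 3 \left(-2\right) = 3 - 6 = -3$)
$M{\left(W \right)} = -3$
$157 + y{\left(6 \right)} M{\left(-20 \right)} = 157 + 6 \left(-3\right) = 157 - 18 = 139$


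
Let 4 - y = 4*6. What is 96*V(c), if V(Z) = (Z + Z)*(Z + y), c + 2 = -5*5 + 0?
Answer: 243648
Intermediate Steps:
y = -20 (y = 4 - 4*6 = 4 - 1*24 = 4 - 24 = -20)
c = -27 (c = -2 + (-5*5 + 0) = -2 + (-25 + 0) = -2 - 25 = -27)
V(Z) = 2*Z*(-20 + Z) (V(Z) = (Z + Z)*(Z - 20) = (2*Z)*(-20 + Z) = 2*Z*(-20 + Z))
96*V(c) = 96*(2*(-27)*(-20 - 27)) = 96*(2*(-27)*(-47)) = 96*2538 = 243648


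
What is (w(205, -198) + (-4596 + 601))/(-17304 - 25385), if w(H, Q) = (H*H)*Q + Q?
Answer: 8325143/42689 ≈ 195.02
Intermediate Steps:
w(H, Q) = Q + Q*H² (w(H, Q) = H²*Q + Q = Q*H² + Q = Q + Q*H²)
(w(205, -198) + (-4596 + 601))/(-17304 - 25385) = (-198*(1 + 205²) + (-4596 + 601))/(-17304 - 25385) = (-198*(1 + 42025) - 3995)/(-42689) = (-198*42026 - 3995)*(-1/42689) = (-8321148 - 3995)*(-1/42689) = -8325143*(-1/42689) = 8325143/42689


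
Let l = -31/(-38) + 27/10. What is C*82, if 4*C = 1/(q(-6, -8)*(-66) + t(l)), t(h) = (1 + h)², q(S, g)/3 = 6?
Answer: -370025/21075318 ≈ -0.017557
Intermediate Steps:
q(S, g) = 18 (q(S, g) = 3*6 = 18)
l = 334/95 (l = -31*(-1/38) + 27*(⅒) = 31/38 + 27/10 = 334/95 ≈ 3.5158)
C = -9025/42150636 (C = 1/(4*(18*(-66) + (1 + 334/95)²)) = 1/(4*(-1188 + (429/95)²)) = 1/(4*(-1188 + 184041/9025)) = 1/(4*(-10537659/9025)) = (¼)*(-9025/10537659) = -9025/42150636 ≈ -0.00021411)
C*82 = -9025/42150636*82 = -370025/21075318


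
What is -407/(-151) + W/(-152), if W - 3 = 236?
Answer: 25775/22952 ≈ 1.1230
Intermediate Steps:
W = 239 (W = 3 + 236 = 239)
-407/(-151) + W/(-152) = -407/(-151) + 239/(-152) = -407*(-1/151) + 239*(-1/152) = 407/151 - 239/152 = 25775/22952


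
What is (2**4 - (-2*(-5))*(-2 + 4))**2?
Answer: 16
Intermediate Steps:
(2**4 - (-2*(-5))*(-2 + 4))**2 = (16 - 10*2)**2 = (16 - 1*20)**2 = (16 - 20)**2 = (-4)**2 = 16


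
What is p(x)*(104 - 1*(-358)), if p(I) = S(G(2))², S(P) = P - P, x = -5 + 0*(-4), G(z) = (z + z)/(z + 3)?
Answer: 0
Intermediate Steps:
G(z) = 2*z/(3 + z) (G(z) = (2*z)/(3 + z) = 2*z/(3 + z))
x = -5 (x = -5 + 0 = -5)
S(P) = 0
p(I) = 0 (p(I) = 0² = 0)
p(x)*(104 - 1*(-358)) = 0*(104 - 1*(-358)) = 0*(104 + 358) = 0*462 = 0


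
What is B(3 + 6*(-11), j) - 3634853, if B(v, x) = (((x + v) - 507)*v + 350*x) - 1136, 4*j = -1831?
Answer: -14925813/4 ≈ -3.7315e+6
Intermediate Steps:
j = -1831/4 (j = (1/4)*(-1831) = -1831/4 ≈ -457.75)
B(v, x) = -1136 + 350*x + v*(-507 + v + x) (B(v, x) = (((v + x) - 507)*v + 350*x) - 1136 = ((-507 + v + x)*v + 350*x) - 1136 = (v*(-507 + v + x) + 350*x) - 1136 = (350*x + v*(-507 + v + x)) - 1136 = -1136 + 350*x + v*(-507 + v + x))
B(3 + 6*(-11), j) - 3634853 = (-1136 + (3 + 6*(-11))**2 - 507*(3 + 6*(-11)) + 350*(-1831/4) + (3 + 6*(-11))*(-1831/4)) - 3634853 = (-1136 + (3 - 66)**2 - 507*(3 - 66) - 320425/2 + (3 - 66)*(-1831/4)) - 3634853 = (-1136 + (-63)**2 - 507*(-63) - 320425/2 - 63*(-1831/4)) - 3634853 = (-1136 + 3969 + 31941 - 320425/2 + 115353/4) - 3634853 = -386401/4 - 3634853 = -14925813/4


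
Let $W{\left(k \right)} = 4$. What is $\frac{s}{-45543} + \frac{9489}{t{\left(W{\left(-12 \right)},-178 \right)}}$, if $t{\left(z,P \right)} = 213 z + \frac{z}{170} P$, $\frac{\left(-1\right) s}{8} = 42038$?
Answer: $\frac{60968801251}{3282010752} \approx 18.577$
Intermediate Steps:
$s = -336304$ ($s = \left(-8\right) 42038 = -336304$)
$t{\left(z,P \right)} = 213 z + \frac{P z}{170}$ ($t{\left(z,P \right)} = 213 z + z \frac{1}{170} P = 213 z + \frac{z}{170} P = 213 z + \frac{P z}{170}$)
$\frac{s}{-45543} + \frac{9489}{t{\left(W{\left(-12 \right)},-178 \right)}} = - \frac{336304}{-45543} + \frac{9489}{\frac{1}{170} \cdot 4 \left(36210 - 178\right)} = \left(-336304\right) \left(- \frac{1}{45543}\right) + \frac{9489}{\frac{1}{170} \cdot 4 \cdot 36032} = \frac{336304}{45543} + \frac{9489}{\frac{72064}{85}} = \frac{336304}{45543} + 9489 \cdot \frac{85}{72064} = \frac{336304}{45543} + \frac{806565}{72064} = \frac{60968801251}{3282010752}$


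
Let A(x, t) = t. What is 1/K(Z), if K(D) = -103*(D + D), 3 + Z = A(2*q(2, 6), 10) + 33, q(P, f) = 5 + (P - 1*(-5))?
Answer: -1/8240 ≈ -0.00012136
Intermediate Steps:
q(P, f) = 10 + P (q(P, f) = 5 + (P + 5) = 5 + (5 + P) = 10 + P)
Z = 40 (Z = -3 + (10 + 33) = -3 + 43 = 40)
K(D) = -206*D
1/K(Z) = 1/(-206*40) = 1/(-8240) = -1/8240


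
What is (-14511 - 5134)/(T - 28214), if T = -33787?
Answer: 19645/62001 ≈ 0.31685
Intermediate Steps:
(-14511 - 5134)/(T - 28214) = (-14511 - 5134)/(-33787 - 28214) = -19645/(-62001) = -19645*(-1/62001) = 19645/62001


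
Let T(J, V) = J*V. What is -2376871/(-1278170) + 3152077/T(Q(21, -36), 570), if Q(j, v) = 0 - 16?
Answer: -400721319557/1165691040 ≈ -343.76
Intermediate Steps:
Q(j, v) = -16
-2376871/(-1278170) + 3152077/T(Q(21, -36), 570) = -2376871/(-1278170) + 3152077/((-16*570)) = -2376871*(-1/1278170) + 3152077/(-9120) = 2376871/1278170 + 3152077*(-1/9120) = 2376871/1278170 - 3152077/9120 = -400721319557/1165691040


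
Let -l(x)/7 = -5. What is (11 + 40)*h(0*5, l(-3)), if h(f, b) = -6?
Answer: -306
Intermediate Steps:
l(x) = 35 (l(x) = -7*(-5) = 35)
(11 + 40)*h(0*5, l(-3)) = (11 + 40)*(-6) = 51*(-6) = -306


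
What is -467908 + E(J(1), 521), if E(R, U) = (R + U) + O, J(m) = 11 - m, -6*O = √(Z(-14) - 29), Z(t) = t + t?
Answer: -467377 - I*√57/6 ≈ -4.6738e+5 - 1.2583*I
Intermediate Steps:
Z(t) = 2*t
O = -I*√57/6 (O = -√(2*(-14) - 29)/6 = -√(-28 - 29)/6 = -I*√57/6 ≈ -1.2583*I)
E(R, U) = R + U - I*√57/6 (E(R, U) = (R + U) - I*√57/6 = R + U - I*√57/6)
-467908 + E(J(1), 521) = -467908 + ((11 - 1*1) + 521 - I*√57/6) = -467908 + ((11 - 1) + 521 - I*√57/6) = -467908 + (10 + 521 - I*√57/6) = -467908 + (531 - I*√57/6) = -467377 - I*√57/6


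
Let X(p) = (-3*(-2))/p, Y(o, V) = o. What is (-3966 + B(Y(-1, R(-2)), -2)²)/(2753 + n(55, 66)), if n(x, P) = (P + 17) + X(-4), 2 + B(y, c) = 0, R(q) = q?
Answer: -7924/5669 ≈ -1.3978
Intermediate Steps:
B(y, c) = -2 (B(y, c) = -2 + 0 = -2)
X(p) = 6/p
n(x, P) = 31/2 + P (n(x, P) = (P + 17) + 6/(-4) = (17 + P) + 6*(-¼) = (17 + P) - 3/2 = 31/2 + P)
(-3966 + B(Y(-1, R(-2)), -2)²)/(2753 + n(55, 66)) = (-3966 + (-2)²)/(2753 + (31/2 + 66)) = (-3966 + 4)/(2753 + 163/2) = -3962/5669/2 = -3962*2/5669 = -7924/5669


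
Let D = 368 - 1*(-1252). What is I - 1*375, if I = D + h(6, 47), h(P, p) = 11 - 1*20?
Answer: 1236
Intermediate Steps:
h(P, p) = -9 (h(P, p) = 11 - 20 = -9)
D = 1620 (D = 368 + 1252 = 1620)
I = 1611 (I = 1620 - 9 = 1611)
I - 1*375 = 1611 - 1*375 = 1611 - 375 = 1236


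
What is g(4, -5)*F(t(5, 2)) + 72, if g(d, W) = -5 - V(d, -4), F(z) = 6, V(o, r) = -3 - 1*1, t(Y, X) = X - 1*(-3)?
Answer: 66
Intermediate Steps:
t(Y, X) = 3 + X (t(Y, X) = X + 3 = 3 + X)
V(o, r) = -4 (V(o, r) = -3 - 1 = -4)
g(d, W) = -1 (g(d, W) = -5 - 1*(-4) = -5 + 4 = -1)
g(4, -5)*F(t(5, 2)) + 72 = -1*6 + 72 = -6 + 72 = 66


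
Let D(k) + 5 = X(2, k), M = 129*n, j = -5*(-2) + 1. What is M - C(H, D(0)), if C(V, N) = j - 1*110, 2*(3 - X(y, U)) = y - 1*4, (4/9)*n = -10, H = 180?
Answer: -5607/2 ≈ -2803.5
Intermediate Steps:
n = -45/2 (n = (9/4)*(-10) = -45/2 ≈ -22.500)
j = 11 (j = 10 + 1 = 11)
X(y, U) = 5 - y/2 (X(y, U) = 3 - (y - 1*4)/2 = 3 - (y - 4)/2 = 3 - (-4 + y)/2 = 3 + (2 - y/2) = 5 - y/2)
M = -5805/2 (M = 129*(-45/2) = -5805/2 ≈ -2902.5)
D(k) = -1 (D(k) = -5 + (5 - 1/2*2) = -5 + (5 - 1) = -5 + 4 = -1)
C(V, N) = -99 (C(V, N) = 11 - 1*110 = 11 - 110 = -99)
M - C(H, D(0)) = -5805/2 - 1*(-99) = -5805/2 + 99 = -5607/2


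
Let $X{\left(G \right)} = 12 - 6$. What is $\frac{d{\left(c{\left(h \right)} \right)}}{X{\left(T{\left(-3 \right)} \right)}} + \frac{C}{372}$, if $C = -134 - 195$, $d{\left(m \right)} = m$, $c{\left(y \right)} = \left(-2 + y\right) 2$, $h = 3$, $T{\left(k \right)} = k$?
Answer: $- \frac{205}{372} \approx -0.55107$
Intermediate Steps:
$X{\left(G \right)} = 6$
$c{\left(y \right)} = -4 + 2 y$
$C = -329$ ($C = -134 - 195 = -329$)
$\frac{d{\left(c{\left(h \right)} \right)}}{X{\left(T{\left(-3 \right)} \right)}} + \frac{C}{372} = \frac{-4 + 2 \cdot 3}{6} - \frac{329}{372} = \left(-4 + 6\right) \frac{1}{6} - \frac{329}{372} = 2 \cdot \frac{1}{6} - \frac{329}{372} = \frac{1}{3} - \frac{329}{372} = - \frac{205}{372}$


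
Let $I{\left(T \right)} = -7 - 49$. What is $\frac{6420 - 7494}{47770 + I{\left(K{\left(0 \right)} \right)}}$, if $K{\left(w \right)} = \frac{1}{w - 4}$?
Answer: $- \frac{537}{23857} \approx -0.022509$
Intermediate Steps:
$K{\left(w \right)} = \frac{1}{-4 + w}$
$I{\left(T \right)} = -56$ ($I{\left(T \right)} = -7 - 49 = -56$)
$\frac{6420 - 7494}{47770 + I{\left(K{\left(0 \right)} \right)}} = \frac{6420 - 7494}{47770 - 56} = - \frac{1074}{47714} = \left(-1074\right) \frac{1}{47714} = - \frac{537}{23857}$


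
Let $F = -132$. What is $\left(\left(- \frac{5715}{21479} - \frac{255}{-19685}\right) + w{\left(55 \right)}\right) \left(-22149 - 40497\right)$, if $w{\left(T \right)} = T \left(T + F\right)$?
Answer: $\frac{22436349159837426}{84562823} \approx 2.6532 \cdot 10^{8}$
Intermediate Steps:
$w{\left(T \right)} = T \left(-132 + T\right)$ ($w{\left(T \right)} = T \left(T - 132\right) = T \left(-132 + T\right)$)
$\left(\left(- \frac{5715}{21479} - \frac{255}{-19685}\right) + w{\left(55 \right)}\right) \left(-22149 - 40497\right) = \left(\left(- \frac{5715}{21479} - \frac{255}{-19685}\right) + 55 \left(-132 + 55\right)\right) \left(-22149 - 40497\right) = \left(\left(\left(-5715\right) \frac{1}{21479} - - \frac{51}{3937}\right) + 55 \left(-77\right)\right) \left(-62646\right) = \left(\left(- \frac{5715}{21479} + \frac{51}{3937}\right) - 4235\right) \left(-62646\right) = \left(- \frac{21404526}{84562823} - 4235\right) \left(-62646\right) = \left(- \frac{358144959931}{84562823}\right) \left(-62646\right) = \frac{22436349159837426}{84562823}$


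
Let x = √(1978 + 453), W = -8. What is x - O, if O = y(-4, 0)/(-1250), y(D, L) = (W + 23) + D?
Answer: 11/1250 + √2431 ≈ 49.314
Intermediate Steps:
y(D, L) = 15 + D (y(D, L) = (-8 + 23) + D = 15 + D)
O = -11/1250 (O = (15 - 4)/(-1250) = 11*(-1/1250) = -11/1250 ≈ -0.0088000)
x = √2431 ≈ 49.305
x - O = √2431 - 1*(-11/1250) = √2431 + 11/1250 = 11/1250 + √2431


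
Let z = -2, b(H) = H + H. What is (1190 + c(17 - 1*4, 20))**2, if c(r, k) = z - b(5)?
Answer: 1387684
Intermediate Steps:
b(H) = 2*H
c(r, k) = -12 (c(r, k) = -2 - 2*5 = -2 - 1*10 = -2 - 10 = -12)
(1190 + c(17 - 1*4, 20))**2 = (1190 - 12)**2 = 1178**2 = 1387684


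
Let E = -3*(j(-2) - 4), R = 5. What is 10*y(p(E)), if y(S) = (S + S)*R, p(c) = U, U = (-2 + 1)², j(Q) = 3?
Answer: 100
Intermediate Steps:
E = 3 (E = -3*(3 - 4) = -3*(-1) = 3)
U = 1 (U = (-1)² = 1)
p(c) = 1
y(S) = 10*S (y(S) = (S + S)*5 = (2*S)*5 = 10*S)
10*y(p(E)) = 10*(10*1) = 10*10 = 100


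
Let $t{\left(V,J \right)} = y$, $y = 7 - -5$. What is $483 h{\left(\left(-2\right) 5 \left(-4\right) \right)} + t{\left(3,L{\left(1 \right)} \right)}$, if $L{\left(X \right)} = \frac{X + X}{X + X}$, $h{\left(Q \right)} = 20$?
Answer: $9672$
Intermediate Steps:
$L{\left(X \right)} = 1$ ($L{\left(X \right)} = \frac{2 X}{2 X} = 2 X \frac{1}{2 X} = 1$)
$y = 12$ ($y = 7 + 5 = 12$)
$t{\left(V,J \right)} = 12$
$483 h{\left(\left(-2\right) 5 \left(-4\right) \right)} + t{\left(3,L{\left(1 \right)} \right)} = 483 \cdot 20 + 12 = 9660 + 12 = 9672$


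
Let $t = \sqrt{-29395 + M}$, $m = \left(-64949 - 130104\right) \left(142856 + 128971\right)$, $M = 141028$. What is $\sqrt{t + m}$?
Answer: $\sqrt{-53020671831 + \sqrt{111633}} \approx 2.3026 \cdot 10^{5} i$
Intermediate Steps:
$m = -53020671831$ ($m = \left(-195053\right) 271827 = -53020671831$)
$t = \sqrt{111633}$ ($t = \sqrt{-29395 + 141028} = \sqrt{111633} \approx 334.12$)
$\sqrt{t + m} = \sqrt{\sqrt{111633} - 53020671831} = \sqrt{-53020671831 + \sqrt{111633}}$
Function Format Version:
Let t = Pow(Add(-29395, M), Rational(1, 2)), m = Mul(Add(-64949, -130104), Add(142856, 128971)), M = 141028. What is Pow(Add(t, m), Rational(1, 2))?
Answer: Pow(Add(-53020671831, Pow(111633, Rational(1, 2))), Rational(1, 2)) ≈ Mul(2.3026e+5, I)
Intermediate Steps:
m = -53020671831 (m = Mul(-195053, 271827) = -53020671831)
t = Pow(111633, Rational(1, 2)) (t = Pow(Add(-29395, 141028), Rational(1, 2)) = Pow(111633, Rational(1, 2)) ≈ 334.12)
Pow(Add(t, m), Rational(1, 2)) = Pow(Add(Pow(111633, Rational(1, 2)), -53020671831), Rational(1, 2)) = Pow(Add(-53020671831, Pow(111633, Rational(1, 2))), Rational(1, 2))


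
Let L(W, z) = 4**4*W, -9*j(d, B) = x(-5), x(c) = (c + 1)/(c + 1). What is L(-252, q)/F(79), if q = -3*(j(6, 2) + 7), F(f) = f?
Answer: -64512/79 ≈ -816.61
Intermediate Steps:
x(c) = 1 (x(c) = (1 + c)/(1 + c) = 1)
j(d, B) = -1/9 (j(d, B) = -1/9*1 = -1/9)
q = -62/3 (q = -3*(-1/9 + 7) = -3*62/9 = -62/3 ≈ -20.667)
L(W, z) = 256*W
L(-252, q)/F(79) = (256*(-252))/79 = -64512*1/79 = -64512/79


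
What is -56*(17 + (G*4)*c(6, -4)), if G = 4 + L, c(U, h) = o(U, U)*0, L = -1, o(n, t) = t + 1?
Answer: -952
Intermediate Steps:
o(n, t) = 1 + t
c(U, h) = 0 (c(U, h) = (1 + U)*0 = 0)
G = 3 (G = 4 - 1 = 3)
-56*(17 + (G*4)*c(6, -4)) = -56*(17 + (3*4)*0) = -56*(17 + 12*0) = -56*(17 + 0) = -56*17 = -952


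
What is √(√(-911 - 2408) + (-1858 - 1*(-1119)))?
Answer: √(-739 + I*√3319) ≈ 1.0588 + 27.205*I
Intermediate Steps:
√(√(-911 - 2408) + (-1858 - 1*(-1119))) = √(√(-3319) + (-1858 + 1119)) = √(I*√3319 - 739) = √(-739 + I*√3319)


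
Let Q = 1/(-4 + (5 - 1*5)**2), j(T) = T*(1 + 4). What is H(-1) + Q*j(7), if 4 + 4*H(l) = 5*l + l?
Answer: -45/4 ≈ -11.250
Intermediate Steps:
H(l) = -1 + 3*l/2 (H(l) = -1 + (5*l + l)/4 = -1 + (6*l)/4 = -1 + 3*l/2)
j(T) = 5*T (j(T) = T*5 = 5*T)
Q = -1/4 (Q = 1/(-4 + (5 - 5)**2) = 1/(-4 + 0**2) = 1/(-4 + 0) = 1/(-4) = -1/4 ≈ -0.25000)
H(-1) + Q*j(7) = (-1 + (3/2)*(-1)) - 5*7/4 = (-1 - 3/2) - 1/4*35 = -5/2 - 35/4 = -45/4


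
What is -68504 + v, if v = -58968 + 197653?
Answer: 70181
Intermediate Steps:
v = 138685
-68504 + v = -68504 + 138685 = 70181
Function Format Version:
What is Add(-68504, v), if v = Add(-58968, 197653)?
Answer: 70181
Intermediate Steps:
v = 138685
Add(-68504, v) = Add(-68504, 138685) = 70181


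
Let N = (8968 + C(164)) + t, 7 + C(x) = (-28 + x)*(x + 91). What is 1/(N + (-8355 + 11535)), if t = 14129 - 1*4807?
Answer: 1/56143 ≈ 1.7812e-5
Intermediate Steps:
C(x) = -7 + (-28 + x)*(91 + x) (C(x) = -7 + (-28 + x)*(x + 91) = -7 + (-28 + x)*(91 + x))
t = 9322 (t = 14129 - 4807 = 9322)
N = 52963 (N = (8968 + (-2555 + 164² + 63*164)) + 9322 = (8968 + (-2555 + 26896 + 10332)) + 9322 = (8968 + 34673) + 9322 = 43641 + 9322 = 52963)
1/(N + (-8355 + 11535)) = 1/(52963 + (-8355 + 11535)) = 1/(52963 + 3180) = 1/56143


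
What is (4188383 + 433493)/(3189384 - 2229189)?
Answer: 4621876/960195 ≈ 4.8135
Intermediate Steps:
(4188383 + 433493)/(3189384 - 2229189) = 4621876/960195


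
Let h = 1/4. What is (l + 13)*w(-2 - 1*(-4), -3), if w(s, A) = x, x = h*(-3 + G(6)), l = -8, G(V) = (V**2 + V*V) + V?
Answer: 375/4 ≈ 93.750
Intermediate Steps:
h = 1/4 ≈ 0.25000
G(V) = V + 2*V**2 (G(V) = (V**2 + V**2) + V = 2*V**2 + V = V + 2*V**2)
x = 75/4 (x = (-3 + 6*(1 + 2*6))/4 = (-3 + 6*(1 + 12))/4 = (-3 + 6*13)/4 = (-3 + 78)/4 = (1/4)*75 = 75/4 ≈ 18.750)
w(s, A) = 75/4
(l + 13)*w(-2 - 1*(-4), -3) = (-8 + 13)*(75/4) = 5*(75/4) = 375/4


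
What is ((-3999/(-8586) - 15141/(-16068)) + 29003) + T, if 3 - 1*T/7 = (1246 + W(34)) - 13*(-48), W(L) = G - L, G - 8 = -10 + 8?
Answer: 1200370337/74412 ≈ 16131.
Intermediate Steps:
G = 6 (G = 8 + (-10 + 8) = 8 - 2 = 6)
W(L) = 6 - L
T = -12873 (T = 21 - 7*((1246 + (6 - 1*34)) - 13*(-48)) = 21 - 7*((1246 + (6 - 34)) + 624) = 21 - 7*((1246 - 28) + 624) = 21 - 7*(1218 + 624) = 21 - 7*1842 = 21 - 12894 = -12873)
((-3999/(-8586) - 15141/(-16068)) + 29003) + T = ((-3999/(-8586) - 15141/(-16068)) + 29003) - 12873 = ((-3999*(-1/8586) - 15141*(-1/16068)) + 29003) - 12873 = ((1333/2862 + 49/52) + 29003) - 12873 = (104777/74412 + 29003) - 12873 = 2158276013/74412 - 12873 = 1200370337/74412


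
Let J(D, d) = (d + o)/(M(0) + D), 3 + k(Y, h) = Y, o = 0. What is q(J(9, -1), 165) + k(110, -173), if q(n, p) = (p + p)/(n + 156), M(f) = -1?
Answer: 136069/1247 ≈ 109.12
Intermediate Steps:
k(Y, h) = -3 + Y
J(D, d) = d/(-1 + D) (J(D, d) = (d + 0)/(-1 + D) = d/(-1 + D))
q(n, p) = 2*p/(156 + n) (q(n, p) = (2*p)/(156 + n) = 2*p/(156 + n))
q(J(9, -1), 165) + k(110, -173) = 2*165/(156 - 1/(-1 + 9)) + (-3 + 110) = 2*165/(156 - 1/8) + 107 = 2*165/(156 - 1*⅛) + 107 = 2*165/(156 - ⅛) + 107 = 2*165/(1247/8) + 107 = 2*165*(8/1247) + 107 = 2640/1247 + 107 = 136069/1247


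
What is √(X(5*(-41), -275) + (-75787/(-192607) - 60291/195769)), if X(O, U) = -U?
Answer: √7981850938086577645197/5386639969 ≈ 16.586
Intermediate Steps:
√(X(5*(-41), -275) + (-75787/(-192607) - 60291/195769)) = √(-1*(-275) + (-75787/(-192607) - 60291/195769)) = √(275 + (-75787*(-1/192607) - 60291*1/195769)) = √(275 + (75787/192607 - 8613/27967)) = √(275 + 460610938/5386639969) = √(1481786602413/5386639969) = √7981850938086577645197/5386639969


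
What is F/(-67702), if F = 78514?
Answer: -39257/33851 ≈ -1.1597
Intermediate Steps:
F/(-67702) = 78514/(-67702) = 78514*(-1/67702) = -39257/33851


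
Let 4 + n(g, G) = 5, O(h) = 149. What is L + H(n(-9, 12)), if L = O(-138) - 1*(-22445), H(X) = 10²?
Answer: 22694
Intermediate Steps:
n(g, G) = 1 (n(g, G) = -4 + 5 = 1)
H(X) = 100
L = 22594 (L = 149 - 1*(-22445) = 149 + 22445 = 22594)
L + H(n(-9, 12)) = 22594 + 100 = 22694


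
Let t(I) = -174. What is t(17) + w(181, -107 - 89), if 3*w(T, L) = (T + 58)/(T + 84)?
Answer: -138091/795 ≈ -173.70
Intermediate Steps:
w(T, L) = (58 + T)/(3*(84 + T)) (w(T, L) = ((T + 58)/(T + 84))/3 = ((58 + T)/(84 + T))/3 = (58 + T)/(3*(84 + T)))
t(17) + w(181, -107 - 89) = -174 + (58 + 181)/(3*(84 + 181)) = -174 + (⅓)*239/265 = -174 + (⅓)*(1/265)*239 = -174 + 239/795 = -138091/795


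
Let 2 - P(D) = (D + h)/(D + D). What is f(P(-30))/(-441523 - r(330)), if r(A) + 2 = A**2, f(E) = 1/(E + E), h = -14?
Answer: -15/20915998 ≈ -7.1715e-7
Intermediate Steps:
P(D) = 2 - (-14 + D)/(2*D) (P(D) = 2 - (D - 14)/(D + D) = 2 - (-14 + D)/(2*D))
f(E) = 1/(2*E)
r(A) = -2 + A**2
f(P(-30))/(-441523 - r(330)) = (1/(2*(3/2 + 7/(-30))))/(-441523 - (-2 + 330**2)) = (1/(2*(3/2 + 7*(-1/30))))/(-441523 - (-2 + 108900)) = (1/(2*(3/2 - 7/30)))/(-441523 - 1*108898) = (1/(2*(19/15)))/(-441523 - 108898) = ((1/2)*(15/19))/(-550421) = (15/38)*(-1/550421) = -15/20915998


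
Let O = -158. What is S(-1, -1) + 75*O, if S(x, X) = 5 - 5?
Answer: -11850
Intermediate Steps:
S(x, X) = 0
S(-1, -1) + 75*O = 0 + 75*(-158) = 0 - 11850 = -11850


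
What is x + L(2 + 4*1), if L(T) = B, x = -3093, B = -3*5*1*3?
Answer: -3138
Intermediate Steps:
B = -45 (B = -15*3 = -3*15 = -45)
L(T) = -45
x + L(2 + 4*1) = -3093 - 45 = -3138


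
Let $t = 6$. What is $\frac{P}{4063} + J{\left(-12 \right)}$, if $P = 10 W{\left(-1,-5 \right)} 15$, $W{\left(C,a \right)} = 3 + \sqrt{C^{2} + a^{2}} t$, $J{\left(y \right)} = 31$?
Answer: $\frac{126403}{4063} + \frac{900 \sqrt{26}}{4063} \approx 32.24$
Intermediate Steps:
$W{\left(C,a \right)} = 3 + 6 \sqrt{C^{2} + a^{2}}$ ($W{\left(C,a \right)} = 3 + \sqrt{C^{2} + a^{2}} \cdot 6 = 3 + 6 \sqrt{C^{2} + a^{2}}$)
$P = 450 + 900 \sqrt{26}$ ($P = 10 \left(3 + 6 \sqrt{\left(-1\right)^{2} + \left(-5\right)^{2}}\right) 15 = 10 \left(3 + 6 \sqrt{1 + 25}\right) 15 = 10 \left(3 + 6 \sqrt{26}\right) 15 = \left(30 + 60 \sqrt{26}\right) 15 = 450 + 900 \sqrt{26} \approx 5039.1$)
$\frac{P}{4063} + J{\left(-12 \right)} = \frac{450 + 900 \sqrt{26}}{4063} + 31 = \left(450 + 900 \sqrt{26}\right) \frac{1}{4063} + 31 = \left(\frac{450}{4063} + \frac{900 \sqrt{26}}{4063}\right) + 31 = \frac{126403}{4063} + \frac{900 \sqrt{26}}{4063}$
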